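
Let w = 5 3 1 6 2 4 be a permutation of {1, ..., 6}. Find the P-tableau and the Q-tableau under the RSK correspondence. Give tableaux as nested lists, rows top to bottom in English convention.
P = [[1, 2, 4], [3, 6], [5]], Q = [[1, 4, 6], [2, 5], [3]]

Insert each entry of the permutation into P by Schensted row insertion, recording in Q the position of each new cell.

Insert 5: appended to row 1. P = [[5]], Q = [[1]].
Insert 3: 3 bumps 5 from row 1; 5 starts row 2. P = [[3], [5]], Q = [[1], [2]].
Insert 1: 1 bumps 3 from row 1; 3 bumps 5 from row 2; 5 starts row 3. P = [[1], [3], [5]], Q = [[1], [2], [3]].
Insert 6: appended to row 1. P = [[1, 6], [3], [5]], Q = [[1, 4], [2], [3]].
Insert 2: 2 bumps 6 from row 1; 6 appends to row 2. P = [[1, 2], [3, 6], [5]], Q = [[1, 4], [2, 5], [3]].
Insert 4: appended to row 1. P = [[1, 2, 4], [3, 6], [5]], Q = [[1, 4, 6], [2, 5], [3]].

So P = [[1, 2, 4], [3, 6], [5]], Q = [[1, 4, 6], [2, 5], [3]].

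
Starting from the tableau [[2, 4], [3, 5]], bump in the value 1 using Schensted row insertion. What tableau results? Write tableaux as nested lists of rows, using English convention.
[[1, 4], [2, 5], [3]]

In row 1, 1 replaces 2 (the leftmost entry greater than 1); 2 is bumped to row 2. In row 2, 2 replaces 3 (the leftmost entry greater than 2); 3 is bumped to row 3. 3 starts a new row 3. The new tableau is [[1, 4], [2, 5], [3]].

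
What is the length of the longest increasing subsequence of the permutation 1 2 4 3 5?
4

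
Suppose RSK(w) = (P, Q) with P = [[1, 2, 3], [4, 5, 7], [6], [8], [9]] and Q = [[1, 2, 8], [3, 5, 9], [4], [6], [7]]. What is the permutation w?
Reverse the RSK construction: for i from n down to 1, find the cell of Q containing i, remove the entry at that cell from P, and reverse-bump it up through P; the value ejected from row 1 is w(i).

Step i=9: Q has 9 at row 2, column 3; remove 7 from row 2 of P and reverse-bump: 7 enters row 1 and ejects 3. So w(9) = 3. P is now [[1, 2, 7], [4, 5], [6], [8], [9]].
Step i=8: Q has 8 at row 1, column 3; remove that cell from P, ejecting 7. So w(8) = 7. P is now [[1, 2], [4, 5], [6], [8], [9]].
Step i=7: Q has 7 at row 5, column 1; remove 9 from row 5 of P and reverse-bump: 9 enters row 4 and ejects 8; 8 enters row 3 and ejects 6; 6 enters row 2 and ejects 5; 5 enters row 1 and ejects 2. So w(7) = 2. P is now [[1, 5], [4, 6], [8], [9]].
Step i=6: Q has 6 at row 4, column 1; remove 9 from row 4 of P and reverse-bump: 9 enters row 3 and ejects 8; 8 enters row 2 and ejects 6; 6 enters row 1 and ejects 5. So w(6) = 5. P is now [[1, 6], [4, 8], [9]].
Step i=5: Q has 5 at row 2, column 2; remove 8 from row 2 of P and reverse-bump: 8 enters row 1 and ejects 6. So w(5) = 6. P is now [[1, 8], [4], [9]].
Step i=4: Q has 4 at row 3, column 1; remove 9 from row 3 of P and reverse-bump: 9 enters row 2 and ejects 4; 4 enters row 1 and ejects 1. So w(4) = 1. P is now [[4, 8], [9]].
Step i=3: Q has 3 at row 2, column 1; remove 9 from row 2 of P and reverse-bump: 9 enters row 1 and ejects 8. So w(3) = 8. P is now [[4, 9]].
Step i=2: Q has 2 at row 1, column 2; remove that cell from P, ejecting 9. So w(2) = 9. P is now [[4]].
Step i=1: Q has 1 at row 1, column 1; remove that cell from P, ejecting 4. So w(1) = 4. P is now [].

So w = 4 9 8 1 6 5 2 7 3.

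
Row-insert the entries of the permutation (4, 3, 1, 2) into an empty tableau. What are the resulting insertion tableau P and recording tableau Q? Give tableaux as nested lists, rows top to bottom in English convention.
Insert each entry of the permutation into P by Schensted row insertion, recording in Q the position of each new cell.

After inserting 4: P = [[4]].
After inserting 3: P = [[3], [4]].
After inserting 1: P = [[1], [3], [4]].
After inserting 2: P = [[1, 2], [3], [4]].

So P = [[1, 2], [3], [4]], Q = [[1, 4], [2], [3]].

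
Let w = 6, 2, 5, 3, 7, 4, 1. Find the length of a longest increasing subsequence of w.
3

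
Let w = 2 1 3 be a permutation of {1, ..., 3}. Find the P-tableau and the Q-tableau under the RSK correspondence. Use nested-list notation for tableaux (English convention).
Insert each entry of the permutation into P by Schensted row insertion, recording in Q the position of each new cell.

Insert 2: appended to row 1. P = [[2]].
Insert 1: 1 bumps 2 from row 1; 2 starts row 2. P = [[1], [2]].
Insert 3: appended to row 1. P = [[1, 3], [2]].

So P = [[1, 3], [2]], Q = [[1, 3], [2]].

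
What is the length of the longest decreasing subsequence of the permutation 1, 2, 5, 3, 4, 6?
2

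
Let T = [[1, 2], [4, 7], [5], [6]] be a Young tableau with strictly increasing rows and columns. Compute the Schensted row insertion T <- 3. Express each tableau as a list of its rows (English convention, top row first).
[[1, 2, 3], [4, 7], [5], [6]]

3 is larger than every entry of row 1, so it is appended to row 1. The new tableau is [[1, 2, 3], [4, 7], [5], [6]].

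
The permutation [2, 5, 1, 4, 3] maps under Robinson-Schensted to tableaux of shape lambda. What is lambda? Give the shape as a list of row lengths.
RSK row insertion gives P = [[1, 3], [2, 4], [5]], which has shape [2, 2, 1].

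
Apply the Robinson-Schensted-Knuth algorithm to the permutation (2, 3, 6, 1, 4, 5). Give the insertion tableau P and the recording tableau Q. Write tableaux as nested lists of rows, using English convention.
Insert each entry of the permutation into P by Schensted row insertion, recording in Q the position of each new cell.

Insert 2: appended to row 1. P = [[2]].
Insert 3: appended to row 1. P = [[2, 3]].
Insert 6: appended to row 1. P = [[2, 3, 6]].
Insert 1: 1 bumps 2 from row 1; 2 starts row 2. P = [[1, 3, 6], [2]].
Insert 4: 4 bumps 6 from row 1; 6 appends to row 2. P = [[1, 3, 4], [2, 6]].
Insert 5: appended to row 1. P = [[1, 3, 4, 5], [2, 6]].

So P = [[1, 3, 4, 5], [2, 6]], Q = [[1, 2, 3, 6], [4, 5]].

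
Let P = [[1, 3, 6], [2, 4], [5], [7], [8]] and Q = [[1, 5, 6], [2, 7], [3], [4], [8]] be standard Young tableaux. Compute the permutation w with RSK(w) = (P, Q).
Reverse the RSK construction: for i from n down to 1, find the cell of Q containing i, remove the entry at that cell from P, and reverse-bump it up through P; the value ejected from row 1 is w(i).

Step i=8: Q has 8 at row 5, column 1; remove 8 from row 5 of P and reverse-bump: 8 enters row 4 and ejects 7; 7 enters row 3 and ejects 5; 5 enters row 2 and ejects 4; 4 enters row 1 and ejects 3. So w(8) = 3. P is now [[1, 4, 6], [2, 5], [7], [8]].
Step i=7: Q has 7 at row 2, column 2; remove 5 from row 2 of P and reverse-bump: 5 enters row 1 and ejects 4. So w(7) = 4. P is now [[1, 5, 6], [2], [7], [8]].
Step i=6: Q has 6 at row 1, column 3; remove that cell from P, ejecting 6. So w(6) = 6. P is now [[1, 5], [2], [7], [8]].
Step i=5: Q has 5 at row 1, column 2; remove that cell from P, ejecting 5. So w(5) = 5. P is now [[1], [2], [7], [8]].
Step i=4: Q has 4 at row 4, column 1; remove 8 from row 4 of P and reverse-bump: 8 enters row 3 and ejects 7; 7 enters row 2 and ejects 2; 2 enters row 1 and ejects 1. So w(4) = 1. P is now [[2], [7], [8]].
Step i=3: Q has 3 at row 3, column 1; remove 8 from row 3 of P and reverse-bump: 8 enters row 2 and ejects 7; 7 enters row 1 and ejects 2. So w(3) = 2. P is now [[7], [8]].
Step i=2: Q has 2 at row 2, column 1; remove 8 from row 2 of P and reverse-bump: 8 enters row 1 and ejects 7. So w(2) = 7. P is now [[8]].
Step i=1: Q has 1 at row 1, column 1; remove that cell from P, ejecting 8. So w(1) = 8. P is now [].

So w = 8 7 2 1 5 6 4 3.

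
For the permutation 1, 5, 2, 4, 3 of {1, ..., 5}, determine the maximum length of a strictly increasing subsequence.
3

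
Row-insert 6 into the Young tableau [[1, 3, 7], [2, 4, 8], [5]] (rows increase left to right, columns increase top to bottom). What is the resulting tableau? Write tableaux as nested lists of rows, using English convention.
In row 1, 6 replaces 7 (the leftmost entry greater than 6); 7 is bumped to row 2. In row 2, 7 replaces 8 (the leftmost entry greater than 7); 8 is bumped to row 3. 8 is appended to row 3. The new tableau is [[1, 3, 6], [2, 4, 7], [5, 8]].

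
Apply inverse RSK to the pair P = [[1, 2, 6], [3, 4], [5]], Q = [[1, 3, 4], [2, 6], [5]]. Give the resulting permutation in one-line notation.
5 3 4 6 1 2

Reverse the RSK construction: for i from n down to 1, find the cell of Q containing i, remove the entry at that cell from P, and reverse-bump it up through P; the value ejected from row 1 is w(i).

Step i=6: Q has 6 at row 2, column 2; remove 4 from row 2 of P and reverse-bump: 4 enters row 1 and ejects 2. So w(6) = 2. P is now [[1, 4, 6], [3], [5]].
Step i=5: Q has 5 at row 3, column 1; remove 5 from row 3 of P and reverse-bump: 5 enters row 2 and ejects 3; 3 enters row 1 and ejects 1. So w(5) = 1. P is now [[3, 4, 6], [5]].
Step i=4: Q has 4 at row 1, column 3; remove that cell from P, ejecting 6. So w(4) = 6. P is now [[3, 4], [5]].
Step i=3: Q has 3 at row 1, column 2; remove that cell from P, ejecting 4. So w(3) = 4. P is now [[3], [5]].
Step i=2: Q has 2 at row 2, column 1; remove 5 from row 2 of P and reverse-bump: 5 enters row 1 and ejects 3. So w(2) = 3. P is now [[5]].
Step i=1: Q has 1 at row 1, column 1; remove that cell from P, ejecting 5. So w(1) = 5. P is now [].

So w = 5 3 4 6 1 2.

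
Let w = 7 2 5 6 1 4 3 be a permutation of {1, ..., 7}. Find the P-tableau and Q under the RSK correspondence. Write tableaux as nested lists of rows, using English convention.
Insert each entry of the permutation into P by Schensted row insertion, recording in Q the position of each new cell.

Insert 7: appended to row 1. P = [[7]].
Insert 2: 2 bumps 7 from row 1; 7 starts row 2. P = [[2], [7]].
Insert 5: appended to row 1. P = [[2, 5], [7]].
Insert 6: appended to row 1. P = [[2, 5, 6], [7]].
Insert 1: 1 bumps 2 from row 1; 2 bumps 7 from row 2; 7 starts row 3. P = [[1, 5, 6], [2], [7]].
Insert 4: 4 bumps 5 from row 1; 5 appends to row 2. P = [[1, 4, 6], [2, 5], [7]].
Insert 3: 3 bumps 4 from row 1; 4 bumps 5 from row 2; 5 bumps 7 from row 3; 7 starts row 4. P = [[1, 3, 6], [2, 4], [5], [7]].

So P = [[1, 3, 6], [2, 4], [5], [7]], Q = [[1, 3, 4], [2, 6], [5], [7]].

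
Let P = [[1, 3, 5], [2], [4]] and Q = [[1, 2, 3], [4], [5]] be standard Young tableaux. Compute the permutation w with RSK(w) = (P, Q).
2 4 5 3 1

Reverse RSK: for i = n, n-1, ..., 1, locate i in Q, remove the corresponding corner cell from P, and reverse-bump its entry up through P; the value ejected from row 1 is w(i).

So w = 2 4 5 3 1.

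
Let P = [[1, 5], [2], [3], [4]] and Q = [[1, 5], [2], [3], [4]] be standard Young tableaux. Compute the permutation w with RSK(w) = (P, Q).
Reverse RSK: for i = n, n-1, ..., 1, locate i in Q, remove the corresponding corner cell from P, and reverse-bump its entry up through P; the value ejected from row 1 is w(i).

So w = 4 3 2 1 5.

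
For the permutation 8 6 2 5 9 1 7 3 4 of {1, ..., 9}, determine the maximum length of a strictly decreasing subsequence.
4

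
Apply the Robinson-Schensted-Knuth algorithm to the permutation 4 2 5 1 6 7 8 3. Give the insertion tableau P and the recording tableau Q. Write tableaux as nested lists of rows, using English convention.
P = [[1, 3, 6, 7, 8], [2, 5], [4]], Q = [[1, 3, 5, 6, 7], [2, 8], [4]]

Insert each entry of the permutation into P by Schensted row insertion, recording in Q the position of each new cell.

Insert 4: appended to row 1. P = [[4]].
Insert 2: 2 bumps 4 from row 1; 4 starts row 2. P = [[2], [4]].
Insert 5: appended to row 1. P = [[2, 5], [4]].
Insert 1: 1 bumps 2 from row 1; 2 bumps 4 from row 2; 4 starts row 3. P = [[1, 5], [2], [4]].
Insert 6: appended to row 1. P = [[1, 5, 6], [2], [4]].
Insert 7: appended to row 1. P = [[1, 5, 6, 7], [2], [4]].
Insert 8: appended to row 1. P = [[1, 5, 6, 7, 8], [2], [4]].
Insert 3: 3 bumps 5 from row 1; 5 appends to row 2. P = [[1, 3, 6, 7, 8], [2, 5], [4]].

So P = [[1, 3, 6, 7, 8], [2, 5], [4]], Q = [[1, 3, 5, 6, 7], [2, 8], [4]].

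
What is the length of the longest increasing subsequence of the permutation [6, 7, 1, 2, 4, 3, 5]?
4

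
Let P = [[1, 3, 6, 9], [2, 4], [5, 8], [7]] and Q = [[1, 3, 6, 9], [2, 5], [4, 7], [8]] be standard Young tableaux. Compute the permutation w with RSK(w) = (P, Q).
Reverse the RSK construction: for i from n down to 1, find the cell of Q containing i, remove the entry at that cell from P, and reverse-bump it up through P; the value ejected from row 1 is w(i).

Step i=9: Q has 9 at row 1, column 4; remove that cell from P, ejecting 9. So w(9) = 9. P is now [[1, 3, 6], [2, 4], [5, 8], [7]].
Step i=8: Q has 8 at row 4, column 1; remove 7 from row 4 of P and reverse-bump: 7 enters row 3 and ejects 5; 5 enters row 2 and ejects 4; 4 enters row 1 and ejects 3. So w(8) = 3. P is now [[1, 4, 6], [2, 5], [7, 8]].
Step i=7: Q has 7 at row 3, column 2; remove 8 from row 3 of P and reverse-bump: 8 enters row 2 and ejects 5; 5 enters row 1 and ejects 4. So w(7) = 4. P is now [[1, 5, 6], [2, 8], [7]].
Step i=6: Q has 6 at row 1, column 3; remove that cell from P, ejecting 6. So w(6) = 6. P is now [[1, 5], [2, 8], [7]].
Step i=5: Q has 5 at row 2, column 2; remove 8 from row 2 of P and reverse-bump: 8 enters row 1 and ejects 5. So w(5) = 5. P is now [[1, 8], [2], [7]].
Step i=4: Q has 4 at row 3, column 1; remove 7 from row 3 of P and reverse-bump: 7 enters row 2 and ejects 2; 2 enters row 1 and ejects 1. So w(4) = 1. P is now [[2, 8], [7]].
Step i=3: Q has 3 at row 1, column 2; remove that cell from P, ejecting 8. So w(3) = 8. P is now [[2], [7]].
Step i=2: Q has 2 at row 2, column 1; remove 7 from row 2 of P and reverse-bump: 7 enters row 1 and ejects 2. So w(2) = 2. P is now [[7]].
Step i=1: Q has 1 at row 1, column 1; remove that cell from P, ejecting 7. So w(1) = 7. P is now [].

So w = 7 2 8 1 5 6 4 3 9.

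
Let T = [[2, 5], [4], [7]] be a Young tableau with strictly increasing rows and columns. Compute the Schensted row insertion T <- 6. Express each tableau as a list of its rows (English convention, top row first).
6 is larger than every entry of row 1, so it is appended to row 1. The new tableau is [[2, 5, 6], [4], [7]].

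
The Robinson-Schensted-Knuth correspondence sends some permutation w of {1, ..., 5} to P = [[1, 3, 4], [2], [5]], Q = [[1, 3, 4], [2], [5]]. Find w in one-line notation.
5 2 3 4 1

Reverse the RSK construction: for i from n down to 1, find the cell of Q containing i, remove the entry at that cell from P, and reverse-bump it up through P; the value ejected from row 1 is w(i).

Step i=5: Q has 5 at row 3, column 1; remove 5 from row 3 of P and reverse-bump: 5 enters row 2 and ejects 2; 2 enters row 1 and ejects 1. So w(5) = 1. P is now [[2, 3, 4], [5]].
Step i=4: Q has 4 at row 1, column 3; remove that cell from P, ejecting 4. So w(4) = 4. P is now [[2, 3], [5]].
Step i=3: Q has 3 at row 1, column 2; remove that cell from P, ejecting 3. So w(3) = 3. P is now [[2], [5]].
Step i=2: Q has 2 at row 2, column 1; remove 5 from row 2 of P and reverse-bump: 5 enters row 1 and ejects 2. So w(2) = 2. P is now [[5]].
Step i=1: Q has 1 at row 1, column 1; remove that cell from P, ejecting 5. So w(1) = 5. P is now [].

So w = 5 2 3 4 1.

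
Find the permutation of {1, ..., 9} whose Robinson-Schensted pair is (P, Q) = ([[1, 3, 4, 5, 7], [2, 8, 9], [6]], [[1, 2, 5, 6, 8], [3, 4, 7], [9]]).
6 8 2 3 4 9 5 7 1

Reverse the RSK construction: for i from n down to 1, find the cell of Q containing i, remove the entry at that cell from P, and reverse-bump it up through P; the value ejected from row 1 is w(i).

Step i=9: Q has 9 at row 3, column 1; remove 6 from row 3 of P and reverse-bump: 6 enters row 2 and ejects 2; 2 enters row 1 and ejects 1. So w(9) = 1. P is now [[2, 3, 4, 5, 7], [6, 8, 9]].
Step i=8: Q has 8 at row 1, column 5; remove that cell from P, ejecting 7. So w(8) = 7. P is now [[2, 3, 4, 5], [6, 8, 9]].
Step i=7: Q has 7 at row 2, column 3; remove 9 from row 2 of P and reverse-bump: 9 enters row 1 and ejects 5. So w(7) = 5. P is now [[2, 3, 4, 9], [6, 8]].
Step i=6: Q has 6 at row 1, column 4; remove that cell from P, ejecting 9. So w(6) = 9. P is now [[2, 3, 4], [6, 8]].
Step i=5: Q has 5 at row 1, column 3; remove that cell from P, ejecting 4. So w(5) = 4. P is now [[2, 3], [6, 8]].
Step i=4: Q has 4 at row 2, column 2; remove 8 from row 2 of P and reverse-bump: 8 enters row 1 and ejects 3. So w(4) = 3. P is now [[2, 8], [6]].
Step i=3: Q has 3 at row 2, column 1; remove 6 from row 2 of P and reverse-bump: 6 enters row 1 and ejects 2. So w(3) = 2. P is now [[6, 8]].
Step i=2: Q has 2 at row 1, column 2; remove that cell from P, ejecting 8. So w(2) = 8. P is now [[6]].
Step i=1: Q has 1 at row 1, column 1; remove that cell from P, ejecting 6. So w(1) = 6. P is now [].

So w = 6 8 2 3 4 9 5 7 1.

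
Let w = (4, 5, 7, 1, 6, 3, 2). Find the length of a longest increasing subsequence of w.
3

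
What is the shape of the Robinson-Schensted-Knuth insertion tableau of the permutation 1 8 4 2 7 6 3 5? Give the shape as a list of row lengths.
Row-insert each entry into an empty tableau.

After inserting 1: P = [[1]].
After inserting 8: P = [[1, 8]].
After inserting 4: P = [[1, 4], [8]].
After inserting 2: P = [[1, 2], [4], [8]].
After inserting 7: P = [[1, 2, 7], [4], [8]].
After inserting 6: P = [[1, 2, 6], [4, 7], [8]].
After inserting 3: P = [[1, 2, 3], [4, 6], [7], [8]].
After inserting 5: P = [[1, 2, 3, 5], [4, 6], [7], [8]].

The final insertion tableau P = [[1, 2, 3, 5], [4, 6], [7], [8]] has shape [4, 2, 1, 1].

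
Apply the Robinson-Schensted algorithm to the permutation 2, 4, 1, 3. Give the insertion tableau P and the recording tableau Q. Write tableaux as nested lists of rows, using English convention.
Insert each entry of the permutation into P by Schensted row insertion, recording in Q the position of each new cell.

Insert 2: appended to row 1. P = [[2]].
Insert 4: appended to row 1. P = [[2, 4]].
Insert 1: 1 bumps 2 from row 1; 2 starts row 2. P = [[1, 4], [2]].
Insert 3: 3 bumps 4 from row 1; 4 appends to row 2. P = [[1, 3], [2, 4]].

So P = [[1, 3], [2, 4]], Q = [[1, 2], [3, 4]].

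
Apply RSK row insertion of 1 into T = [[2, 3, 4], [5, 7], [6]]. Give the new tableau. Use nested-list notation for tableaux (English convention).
[[1, 3, 4], [2, 7], [5], [6]]

In row 1, 1 replaces 2 (the leftmost entry greater than 1); 2 is bumped to row 2. In row 2, 2 replaces 5 (the leftmost entry greater than 2); 5 is bumped to row 3. In row 3, 5 replaces 6 (the leftmost entry greater than 5); 6 is bumped to row 4. 6 starts a new row 4. The new tableau is [[1, 3, 4], [2, 7], [5], [6]].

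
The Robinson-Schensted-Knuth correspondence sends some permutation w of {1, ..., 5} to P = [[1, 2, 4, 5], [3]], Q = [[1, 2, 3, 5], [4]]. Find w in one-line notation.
1 3 4 2 5

Reverse RSK: for i = n, n-1, ..., 1, locate i in Q, remove the corresponding corner cell from P, and reverse-bump its entry up through P; the value ejected from row 1 is w(i).

So w = 1 3 4 2 5.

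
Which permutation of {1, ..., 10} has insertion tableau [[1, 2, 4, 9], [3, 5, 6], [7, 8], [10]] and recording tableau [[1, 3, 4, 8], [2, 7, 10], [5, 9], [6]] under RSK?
10 3 7 8 5 1 6 9 2 4

Reverse the RSK construction: for i from n down to 1, find the cell of Q containing i, remove the entry at that cell from P, and reverse-bump it up through P; the value ejected from row 1 is w(i).

Step i=10: Q has 10 at row 2, column 3; remove 6 from row 2 of P and reverse-bump: 6 enters row 1 and ejects 4. So w(10) = 4. P is now [[1, 2, 6, 9], [3, 5], [7, 8], [10]].
Step i=9: Q has 9 at row 3, column 2; remove 8 from row 3 of P and reverse-bump: 8 enters row 2 and ejects 5; 5 enters row 1 and ejects 2. So w(9) = 2. P is now [[1, 5, 6, 9], [3, 8], [7], [10]].
Step i=8: Q has 8 at row 1, column 4; remove that cell from P, ejecting 9. So w(8) = 9. P is now [[1, 5, 6], [3, 8], [7], [10]].
Step i=7: Q has 7 at row 2, column 2; remove 8 from row 2 of P and reverse-bump: 8 enters row 1 and ejects 6. So w(7) = 6. P is now [[1, 5, 8], [3], [7], [10]].
Step i=6: Q has 6 at row 4, column 1; remove 10 from row 4 of P and reverse-bump: 10 enters row 3 and ejects 7; 7 enters row 2 and ejects 3; 3 enters row 1 and ejects 1. So w(6) = 1. P is now [[3, 5, 8], [7], [10]].
Step i=5: Q has 5 at row 3, column 1; remove 10 from row 3 of P and reverse-bump: 10 enters row 2 and ejects 7; 7 enters row 1 and ejects 5. So w(5) = 5. P is now [[3, 7, 8], [10]].
Step i=4: Q has 4 at row 1, column 3; remove that cell from P, ejecting 8. So w(4) = 8. P is now [[3, 7], [10]].
Step i=3: Q has 3 at row 1, column 2; remove that cell from P, ejecting 7. So w(3) = 7. P is now [[3], [10]].
Step i=2: Q has 2 at row 2, column 1; remove 10 from row 2 of P and reverse-bump: 10 enters row 1 and ejects 3. So w(2) = 3. P is now [[10]].
Step i=1: Q has 1 at row 1, column 1; remove that cell from P, ejecting 10. So w(1) = 10. P is now [].

So w = 10 3 7 8 5 1 6 9 2 4.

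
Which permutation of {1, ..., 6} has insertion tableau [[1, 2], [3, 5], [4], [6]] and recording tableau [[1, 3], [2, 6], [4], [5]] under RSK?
6 4 5 3 1 2

Reverse the RSK construction: for i from n down to 1, find the cell of Q containing i, remove the entry at that cell from P, and reverse-bump it up through P; the value ejected from row 1 is w(i).

Step i=6: Q has 6 at row 2, column 2; remove 5 from row 2 of P and reverse-bump: 5 enters row 1 and ejects 2. So w(6) = 2. P is now [[1, 5], [3], [4], [6]].
Step i=5: Q has 5 at row 4, column 1; remove 6 from row 4 of P and reverse-bump: 6 enters row 3 and ejects 4; 4 enters row 2 and ejects 3; 3 enters row 1 and ejects 1. So w(5) = 1. P is now [[3, 5], [4], [6]].
Step i=4: Q has 4 at row 3, column 1; remove 6 from row 3 of P and reverse-bump: 6 enters row 2 and ejects 4; 4 enters row 1 and ejects 3. So w(4) = 3. P is now [[4, 5], [6]].
Step i=3: Q has 3 at row 1, column 2; remove that cell from P, ejecting 5. So w(3) = 5. P is now [[4], [6]].
Step i=2: Q has 2 at row 2, column 1; remove 6 from row 2 of P and reverse-bump: 6 enters row 1 and ejects 4. So w(2) = 4. P is now [[6]].
Step i=1: Q has 1 at row 1, column 1; remove that cell from P, ejecting 6. So w(1) = 6. P is now [].

So w = 6 4 5 3 1 2.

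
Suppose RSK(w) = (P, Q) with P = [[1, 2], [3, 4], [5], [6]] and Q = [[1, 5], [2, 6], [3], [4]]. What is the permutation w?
6 5 3 1 4 2

Reverse the RSK construction: for i from n down to 1, find the cell of Q containing i, remove the entry at that cell from P, and reverse-bump it up through P; the value ejected from row 1 is w(i).

Step i=6: Q has 6 at row 2, column 2; remove 4 from row 2 of P and reverse-bump: 4 enters row 1 and ejects 2. So w(6) = 2. P is now [[1, 4], [3], [5], [6]].
Step i=5: Q has 5 at row 1, column 2; remove that cell from P, ejecting 4. So w(5) = 4. P is now [[1], [3], [5], [6]].
Step i=4: Q has 4 at row 4, column 1; remove 6 from row 4 of P and reverse-bump: 6 enters row 3 and ejects 5; 5 enters row 2 and ejects 3; 3 enters row 1 and ejects 1. So w(4) = 1. P is now [[3], [5], [6]].
Step i=3: Q has 3 at row 3, column 1; remove 6 from row 3 of P and reverse-bump: 6 enters row 2 and ejects 5; 5 enters row 1 and ejects 3. So w(3) = 3. P is now [[5], [6]].
Step i=2: Q has 2 at row 2, column 1; remove 6 from row 2 of P and reverse-bump: 6 enters row 1 and ejects 5. So w(2) = 5. P is now [[6]].
Step i=1: Q has 1 at row 1, column 1; remove that cell from P, ejecting 6. So w(1) = 6. P is now [].

So w = 6 5 3 1 4 2.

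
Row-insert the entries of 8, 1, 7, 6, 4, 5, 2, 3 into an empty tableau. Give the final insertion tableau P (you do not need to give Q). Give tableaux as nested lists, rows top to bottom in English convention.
Insert 8: appended to row 1. P = [[8]].
Insert 1: 1 bumps 8 from row 1; 8 starts row 2. P = [[1], [8]].
Insert 7: appended to row 1. P = [[1, 7], [8]].
Insert 6: 6 bumps 7 from row 1; 7 bumps 8 from row 2; 8 starts row 3. P = [[1, 6], [7], [8]].
Insert 4: 4 bumps 6 from row 1; 6 bumps 7 from row 2; 7 bumps 8 from row 3; 8 starts row 4. P = [[1, 4], [6], [7], [8]].
Insert 5: appended to row 1. P = [[1, 4, 5], [6], [7], [8]].
Insert 2: 2 bumps 4 from row 1; 4 bumps 6 from row 2; 6 bumps 7 from row 3; 7 bumps 8 from row 4; 8 starts row 5. P = [[1, 2, 5], [4], [6], [7], [8]].
Insert 3: 3 bumps 5 from row 1; 5 appends to row 2. P = [[1, 2, 3], [4, 5], [6], [7], [8]].

So P = [[1, 2, 3], [4, 5], [6], [7], [8]].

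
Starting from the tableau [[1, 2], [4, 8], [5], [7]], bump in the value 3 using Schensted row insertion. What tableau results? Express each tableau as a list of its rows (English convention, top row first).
[[1, 2, 3], [4, 8], [5], [7]]

3 is larger than every entry of row 1, so it is appended to row 1. The new tableau is [[1, 2, 3], [4, 8], [5], [7]].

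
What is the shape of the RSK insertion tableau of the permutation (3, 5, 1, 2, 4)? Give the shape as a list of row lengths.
Row-insert each entry into an empty tableau.

After inserting 3: P = [[3]].
After inserting 5: P = [[3, 5]].
After inserting 1: P = [[1, 5], [3]].
After inserting 2: P = [[1, 2], [3, 5]].
After inserting 4: P = [[1, 2, 4], [3, 5]].

The final insertion tableau P = [[1, 2, 4], [3, 5]] has shape [3, 2].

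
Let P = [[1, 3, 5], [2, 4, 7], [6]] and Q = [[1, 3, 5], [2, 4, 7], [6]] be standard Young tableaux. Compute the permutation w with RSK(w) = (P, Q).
Reverse RSK: for i = n, n-1, ..., 1, locate i in Q, remove the corresponding corner cell from P, and reverse-bump its entry up through P; the value ejected from row 1 is w(i).

So w = 2 1 6 4 7 3 5.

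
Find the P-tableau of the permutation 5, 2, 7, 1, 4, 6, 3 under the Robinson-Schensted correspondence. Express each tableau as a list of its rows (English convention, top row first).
Insert 5: appended to row 1. P = [[5]].
Insert 2: 2 bumps 5 from row 1; 5 starts row 2. P = [[2], [5]].
Insert 7: appended to row 1. P = [[2, 7], [5]].
Insert 1: 1 bumps 2 from row 1; 2 bumps 5 from row 2; 5 starts row 3. P = [[1, 7], [2], [5]].
Insert 4: 4 bumps 7 from row 1; 7 appends to row 2. P = [[1, 4], [2, 7], [5]].
Insert 6: appended to row 1. P = [[1, 4, 6], [2, 7], [5]].
Insert 3: 3 bumps 4 from row 1; 4 bumps 7 from row 2; 7 appends to row 3. P = [[1, 3, 6], [2, 4], [5, 7]].

So P = [[1, 3, 6], [2, 4], [5, 7]].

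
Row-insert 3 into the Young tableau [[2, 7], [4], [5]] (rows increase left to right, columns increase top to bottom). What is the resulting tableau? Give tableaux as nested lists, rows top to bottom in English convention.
In row 1, 3 replaces 7 (the leftmost entry greater than 3); 7 is bumped to row 2. 7 is appended to row 2. The new tableau is [[2, 3], [4, 7], [5]].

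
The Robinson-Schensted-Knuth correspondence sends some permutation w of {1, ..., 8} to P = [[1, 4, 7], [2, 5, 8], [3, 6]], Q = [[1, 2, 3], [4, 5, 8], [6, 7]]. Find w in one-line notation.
Reverse the RSK construction: for i from n down to 1, find the cell of Q containing i, remove the entry at that cell from P, and reverse-bump it up through P; the value ejected from row 1 is w(i).

Step i=8: Q has 8 at row 2, column 3; remove 8 from row 2 of P and reverse-bump: 8 enters row 1 and ejects 7. So w(8) = 7. P is now [[1, 4, 8], [2, 5], [3, 6]].
Step i=7: Q has 7 at row 3, column 2; remove 6 from row 3 of P and reverse-bump: 6 enters row 2 and ejects 5; 5 enters row 1 and ejects 4. So w(7) = 4. P is now [[1, 5, 8], [2, 6], [3]].
Step i=6: Q has 6 at row 3, column 1; remove 3 from row 3 of P and reverse-bump: 3 enters row 2 and ejects 2; 2 enters row 1 and ejects 1. So w(6) = 1. P is now [[2, 5, 8], [3, 6]].
Step i=5: Q has 5 at row 2, column 2; remove 6 from row 2 of P and reverse-bump: 6 enters row 1 and ejects 5. So w(5) = 5. P is now [[2, 6, 8], [3]].
Step i=4: Q has 4 at row 2, column 1; remove 3 from row 2 of P and reverse-bump: 3 enters row 1 and ejects 2. So w(4) = 2. P is now [[3, 6, 8]].
Step i=3: Q has 3 at row 1, column 3; remove that cell from P, ejecting 8. So w(3) = 8. P is now [[3, 6]].
Step i=2: Q has 2 at row 1, column 2; remove that cell from P, ejecting 6. So w(2) = 6. P is now [[3]].
Step i=1: Q has 1 at row 1, column 1; remove that cell from P, ejecting 3. So w(1) = 3. P is now [].

So w = 3 6 8 2 5 1 4 7.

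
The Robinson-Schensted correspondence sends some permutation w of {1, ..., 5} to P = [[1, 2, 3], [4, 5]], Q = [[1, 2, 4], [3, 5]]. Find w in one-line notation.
1 4 2 5 3

Reverse RSK: for i = n, n-1, ..., 1, locate i in Q, remove the corresponding corner cell from P, and reverse-bump its entry up through P; the value ejected from row 1 is w(i).

So w = 1 4 2 5 3.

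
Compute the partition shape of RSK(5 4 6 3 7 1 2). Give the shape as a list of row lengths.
[3, 2, 1, 1]

RSK row insertion gives P = [[1, 2, 7], [3, 6], [4], [5]], which has shape [3, 2, 1, 1].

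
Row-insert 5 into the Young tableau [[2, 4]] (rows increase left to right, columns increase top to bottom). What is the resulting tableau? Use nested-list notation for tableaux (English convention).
5 is larger than every entry of row 1, so it is appended to row 1. The new tableau is [[2, 4, 5]].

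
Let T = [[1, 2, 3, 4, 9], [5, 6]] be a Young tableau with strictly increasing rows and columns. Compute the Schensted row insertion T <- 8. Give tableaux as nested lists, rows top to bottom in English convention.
In row 1, 8 replaces 9 (the leftmost entry greater than 8); 9 is bumped to row 2. 9 is appended to row 2. The new tableau is [[1, 2, 3, 4, 8], [5, 6, 9]].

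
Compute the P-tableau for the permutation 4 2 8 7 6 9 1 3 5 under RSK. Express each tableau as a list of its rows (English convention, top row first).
P = [[1, 3, 5], [2, 6, 9], [4, 7], [8]]

Insert 4: appended to row 1. P = [[4]].
Insert 2: 2 bumps 4 from row 1; 4 starts row 2. P = [[2], [4]].
Insert 8: appended to row 1. P = [[2, 8], [4]].
Insert 7: 7 bumps 8 from row 1; 8 appends to row 2. P = [[2, 7], [4, 8]].
Insert 6: 6 bumps 7 from row 1; 7 bumps 8 from row 2; 8 starts row 3. P = [[2, 6], [4, 7], [8]].
Insert 9: appended to row 1. P = [[2, 6, 9], [4, 7], [8]].
Insert 1: 1 bumps 2 from row 1; 2 bumps 4 from row 2; 4 bumps 8 from row 3; 8 starts row 4. P = [[1, 6, 9], [2, 7], [4], [8]].
Insert 3: 3 bumps 6 from row 1; 6 bumps 7 from row 2; 7 appends to row 3. P = [[1, 3, 9], [2, 6], [4, 7], [8]].
Insert 5: 5 bumps 9 from row 1; 9 appends to row 2. P = [[1, 3, 5], [2, 6, 9], [4, 7], [8]].

So P = [[1, 3, 5], [2, 6, 9], [4, 7], [8]].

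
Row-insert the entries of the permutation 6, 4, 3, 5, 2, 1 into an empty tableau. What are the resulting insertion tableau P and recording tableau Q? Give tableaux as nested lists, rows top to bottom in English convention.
Insert each entry of the permutation into P by Schensted row insertion, recording in Q the position of each new cell.

Insert 6: appended to row 1. P = [[6]].
Insert 4: 4 bumps 6 from row 1; 6 starts row 2. P = [[4], [6]].
Insert 3: 3 bumps 4 from row 1; 4 bumps 6 from row 2; 6 starts row 3. P = [[3], [4], [6]].
Insert 5: appended to row 1. P = [[3, 5], [4], [6]].
Insert 2: 2 bumps 3 from row 1; 3 bumps 4 from row 2; 4 bumps 6 from row 3; 6 starts row 4. P = [[2, 5], [3], [4], [6]].
Insert 1: 1 bumps 2 from row 1; 2 bumps 3 from row 2; 3 bumps 4 from row 3; 4 bumps 6 from row 4; 6 starts row 5. P = [[1, 5], [2], [3], [4], [6]].

So P = [[1, 5], [2], [3], [4], [6]], Q = [[1, 4], [2], [3], [5], [6]].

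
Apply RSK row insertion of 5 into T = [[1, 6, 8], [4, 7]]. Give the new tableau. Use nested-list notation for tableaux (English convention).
[[1, 5, 8], [4, 6], [7]]

In row 1, 5 replaces 6 (the leftmost entry greater than 5); 6 is bumped to row 2. In row 2, 6 replaces 7 (the leftmost entry greater than 6); 7 is bumped to row 3. 7 starts a new row 3. The new tableau is [[1, 5, 8], [4, 6], [7]].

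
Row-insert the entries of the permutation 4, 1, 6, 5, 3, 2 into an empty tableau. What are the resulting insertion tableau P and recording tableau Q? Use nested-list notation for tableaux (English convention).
Insert each entry of the permutation into P by Schensted row insertion, recording in Q the position of each new cell.

After inserting 4: P = [[4]].
After inserting 1: P = [[1], [4]].
After inserting 6: P = [[1, 6], [4]].
After inserting 5: P = [[1, 5], [4, 6]].
After inserting 3: P = [[1, 3], [4, 5], [6]].
After inserting 2: P = [[1, 2], [3, 5], [4], [6]].

So P = [[1, 2], [3, 5], [4], [6]], Q = [[1, 3], [2, 4], [5], [6]].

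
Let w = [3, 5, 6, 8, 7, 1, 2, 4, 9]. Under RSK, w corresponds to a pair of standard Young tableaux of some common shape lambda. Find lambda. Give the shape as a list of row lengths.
[5, 3, 1]

Row-insert each entry into an empty tableau.

After inserting 3: P = [[3]].
After inserting 5: P = [[3, 5]].
After inserting 6: P = [[3, 5, 6]].
After inserting 8: P = [[3, 5, 6, 8]].
After inserting 7: P = [[3, 5, 6, 7], [8]].
After inserting 1: P = [[1, 5, 6, 7], [3], [8]].
After inserting 2: P = [[1, 2, 6, 7], [3, 5], [8]].
After inserting 4: P = [[1, 2, 4, 7], [3, 5, 6], [8]].
After inserting 9: P = [[1, 2, 4, 7, 9], [3, 5, 6], [8]].

The final insertion tableau P = [[1, 2, 4, 7, 9], [3, 5, 6], [8]] has shape [5, 3, 1].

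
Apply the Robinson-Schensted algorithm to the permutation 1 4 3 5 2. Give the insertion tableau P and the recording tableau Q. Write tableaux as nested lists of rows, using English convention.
Insert each entry of the permutation into P by Schensted row insertion, recording in Q the position of each new cell.

Insert 1: appended to row 1. P = [[1]].
Insert 4: appended to row 1. P = [[1, 4]].
Insert 3: 3 bumps 4 from row 1; 4 starts row 2. P = [[1, 3], [4]].
Insert 5: appended to row 1. P = [[1, 3, 5], [4]].
Insert 2: 2 bumps 3 from row 1; 3 bumps 4 from row 2; 4 starts row 3. P = [[1, 2, 5], [3], [4]].

So P = [[1, 2, 5], [3], [4]], Q = [[1, 2, 4], [3], [5]].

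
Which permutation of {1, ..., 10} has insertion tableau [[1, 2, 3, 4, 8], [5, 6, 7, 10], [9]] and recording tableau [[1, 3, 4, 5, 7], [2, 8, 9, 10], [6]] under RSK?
Reverse RSK: for i = n, n-1, ..., 1, locate i in Q, remove the corresponding corner cell from P, and reverse-bump its entry up through P; the value ejected from row 1 is w(i).

So w = 9 1 5 6 7 2 10 3 4 8.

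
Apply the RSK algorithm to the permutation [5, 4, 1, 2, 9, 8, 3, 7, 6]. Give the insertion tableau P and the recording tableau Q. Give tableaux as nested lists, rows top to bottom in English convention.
Insert each entry of the permutation into P by Schensted row insertion, recording in Q the position of each new cell.

After inserting 5: P = [[5]].
After inserting 4: P = [[4], [5]].
After inserting 1: P = [[1], [4], [5]].
After inserting 2: P = [[1, 2], [4], [5]].
After inserting 9: P = [[1, 2, 9], [4], [5]].
After inserting 8: P = [[1, 2, 8], [4, 9], [5]].
After inserting 3: P = [[1, 2, 3], [4, 8], [5, 9]].
After inserting 7: P = [[1, 2, 3, 7], [4, 8], [5, 9]].
After inserting 6: P = [[1, 2, 3, 6], [4, 7], [5, 8], [9]].

So P = [[1, 2, 3, 6], [4, 7], [5, 8], [9]], Q = [[1, 4, 5, 8], [2, 6], [3, 7], [9]].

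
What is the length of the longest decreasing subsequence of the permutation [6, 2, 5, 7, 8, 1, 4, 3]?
4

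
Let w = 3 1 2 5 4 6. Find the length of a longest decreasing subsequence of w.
2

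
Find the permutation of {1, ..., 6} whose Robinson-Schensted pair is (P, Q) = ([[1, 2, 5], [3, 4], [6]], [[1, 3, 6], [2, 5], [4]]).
Reverse the RSK construction: for i from n down to 1, find the cell of Q containing i, remove the entry at that cell from P, and reverse-bump it up through P; the value ejected from row 1 is w(i).

Step i=6: Q has 6 at row 1, column 3; remove that cell from P, ejecting 5. So w(6) = 5. P is now [[1, 2], [3, 4], [6]].
Step i=5: Q has 5 at row 2, column 2; remove 4 from row 2 of P and reverse-bump: 4 enters row 1 and ejects 2. So w(5) = 2. P is now [[1, 4], [3], [6]].
Step i=4: Q has 4 at row 3, column 1; remove 6 from row 3 of P and reverse-bump: 6 enters row 2 and ejects 3; 3 enters row 1 and ejects 1. So w(4) = 1. P is now [[3, 4], [6]].
Step i=3: Q has 3 at row 1, column 2; remove that cell from P, ejecting 4. So w(3) = 4. P is now [[3], [6]].
Step i=2: Q has 2 at row 2, column 1; remove 6 from row 2 of P and reverse-bump: 6 enters row 1 and ejects 3. So w(2) = 3. P is now [[6]].
Step i=1: Q has 1 at row 1, column 1; remove that cell from P, ejecting 6. So w(1) = 6. P is now [].

So w = 6 3 4 1 2 5.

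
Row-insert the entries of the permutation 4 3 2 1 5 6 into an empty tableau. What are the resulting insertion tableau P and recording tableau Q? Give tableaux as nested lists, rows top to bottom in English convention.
Insert each entry of the permutation into P by Schensted row insertion, recording in Q the position of each new cell.

Insert 4: appended to row 1. P = [[4]].
Insert 3: 3 bumps 4 from row 1; 4 starts row 2. P = [[3], [4]].
Insert 2: 2 bumps 3 from row 1; 3 bumps 4 from row 2; 4 starts row 3. P = [[2], [3], [4]].
Insert 1: 1 bumps 2 from row 1; 2 bumps 3 from row 2; 3 bumps 4 from row 3; 4 starts row 4. P = [[1], [2], [3], [4]].
Insert 5: appended to row 1. P = [[1, 5], [2], [3], [4]].
Insert 6: appended to row 1. P = [[1, 5, 6], [2], [3], [4]].

So P = [[1, 5, 6], [2], [3], [4]], Q = [[1, 5, 6], [2], [3], [4]].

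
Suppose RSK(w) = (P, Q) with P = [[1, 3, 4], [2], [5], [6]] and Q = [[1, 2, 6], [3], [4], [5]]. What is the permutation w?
Reverse the RSK construction: for i from n down to 1, find the cell of Q containing i, remove the entry at that cell from P, and reverse-bump it up through P; the value ejected from row 1 is w(i).

Step i=6: Q has 6 at row 1, column 3; remove that cell from P, ejecting 4. So w(6) = 4. P is now [[1, 3], [2], [5], [6]].
Step i=5: Q has 5 at row 4, column 1; remove 6 from row 4 of P and reverse-bump: 6 enters row 3 and ejects 5; 5 enters row 2 and ejects 2; 2 enters row 1 and ejects 1. So w(5) = 1. P is now [[2, 3], [5], [6]].
Step i=4: Q has 4 at row 3, column 1; remove 6 from row 3 of P and reverse-bump: 6 enters row 2 and ejects 5; 5 enters row 1 and ejects 3. So w(4) = 3. P is now [[2, 5], [6]].
Step i=3: Q has 3 at row 2, column 1; remove 6 from row 2 of P and reverse-bump: 6 enters row 1 and ejects 5. So w(3) = 5. P is now [[2, 6]].
Step i=2: Q has 2 at row 1, column 2; remove that cell from P, ejecting 6. So w(2) = 6. P is now [[2]].
Step i=1: Q has 1 at row 1, column 1; remove that cell from P, ejecting 2. So w(1) = 2. P is now [].

So w = 2 6 5 3 1 4.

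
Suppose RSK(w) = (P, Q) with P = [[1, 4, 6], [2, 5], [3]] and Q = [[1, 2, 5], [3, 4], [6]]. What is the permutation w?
Reverse RSK: for i = n, n-1, ..., 1, locate i in Q, remove the corresponding corner cell from P, and reverse-bump its entry up through P; the value ejected from row 1 is w(i).

So w = 3 5 2 4 6 1.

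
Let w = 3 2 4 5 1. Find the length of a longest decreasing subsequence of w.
3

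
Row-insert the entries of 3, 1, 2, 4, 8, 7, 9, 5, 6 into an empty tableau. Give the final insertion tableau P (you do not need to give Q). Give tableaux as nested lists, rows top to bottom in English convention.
Insert 3: appended to row 1. P = [[3]].
Insert 1: 1 bumps 3 from row 1; 3 starts row 2. P = [[1], [3]].
Insert 2: appended to row 1. P = [[1, 2], [3]].
Insert 4: appended to row 1. P = [[1, 2, 4], [3]].
Insert 8: appended to row 1. P = [[1, 2, 4, 8], [3]].
Insert 7: 7 bumps 8 from row 1; 8 appends to row 2. P = [[1, 2, 4, 7], [3, 8]].
Insert 9: appended to row 1. P = [[1, 2, 4, 7, 9], [3, 8]].
Insert 5: 5 bumps 7 from row 1; 7 bumps 8 from row 2; 8 starts row 3. P = [[1, 2, 4, 5, 9], [3, 7], [8]].
Insert 6: 6 bumps 9 from row 1; 9 appends to row 2. P = [[1, 2, 4, 5, 6], [3, 7, 9], [8]].

So P = [[1, 2, 4, 5, 6], [3, 7, 9], [8]].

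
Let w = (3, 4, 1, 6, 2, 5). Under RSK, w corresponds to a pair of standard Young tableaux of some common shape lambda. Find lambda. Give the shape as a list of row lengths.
[3, 3]

RSK row insertion gives P = [[1, 2, 5], [3, 4, 6]], which has shape [3, 3].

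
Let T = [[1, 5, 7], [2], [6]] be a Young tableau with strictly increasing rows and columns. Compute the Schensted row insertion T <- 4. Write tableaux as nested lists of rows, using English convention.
[[1, 4, 7], [2, 5], [6]]

In row 1, 4 replaces 5 (the leftmost entry greater than 4); 5 is bumped to row 2. 5 is appended to row 2. The new tableau is [[1, 4, 7], [2, 5], [6]].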